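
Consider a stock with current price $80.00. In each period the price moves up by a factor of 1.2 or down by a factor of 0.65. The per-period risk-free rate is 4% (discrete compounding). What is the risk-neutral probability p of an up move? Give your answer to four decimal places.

p = 0.7091

Risk-neutral probability p = (1 + 0.04 − 0.65)/(1.2 − 0.65) = 0.3900/0.5500 = 0.7091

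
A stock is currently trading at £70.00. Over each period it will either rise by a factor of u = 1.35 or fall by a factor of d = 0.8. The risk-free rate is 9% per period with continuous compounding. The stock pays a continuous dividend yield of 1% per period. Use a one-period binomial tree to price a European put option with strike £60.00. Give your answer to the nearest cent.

£1.77

Per-period risk-free factor R = e^0.09 = 1.0942; dividend-adjusted growth = e^(0.09−0.01) = 1.0833.
Risk-neutral probability p = (1.0833 − 0.8)/(1.35 − 0.8) = 0.2833/0.5500 = 0.5151
Terminal stock prices: S_u = 94.5, S_d = 56
Terminal payoffs (K − S): max(-34.5, 0) = 0, max(4, 0) = 4
Node 0 (S = 70): V_0 = e^(−0.09)·[0.5151·0.0000 + 0.4849·4.0000] = 1.7728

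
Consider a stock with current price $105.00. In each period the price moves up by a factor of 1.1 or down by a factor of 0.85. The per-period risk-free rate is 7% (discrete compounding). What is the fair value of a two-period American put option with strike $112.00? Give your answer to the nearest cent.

$7.00

Risk-neutral probability p = (1 + 0.07 − 0.85)/(1.1 − 0.85) = 0.2200/0.2500 = 0.8800
Terminal stock prices: S_uu = 127.1, S_ud = 98.18, S_dd = 75.86
Terminal payoffs (K − S): max(-15.05, 0) = 0, max(13.82, 0) = 13.82, max(36.14, 0) = 36.14
Node u (S = 115.5): continuation = 1/1.07·[0.8800·0.0000 + 0.1200·13.8250] = 1.5505; exercise value = 0.0000 ≤ continuation, so V_u = 1.5505
Node d (S = 89.25): continuation = 1/1.07·[0.8800·13.8250 + 0.1200·36.1375] = 15.4229; exercise value = 22.7500 > continuation, so V_d = 22.7500 (exercise)
Node 0 (S = 105): continuation = 1/1.07·[0.8800·1.5505 + 0.1200·22.7500] = 3.8266; exercise value = 7.0000 > continuation, so V_0 = 7.0000 (exercise)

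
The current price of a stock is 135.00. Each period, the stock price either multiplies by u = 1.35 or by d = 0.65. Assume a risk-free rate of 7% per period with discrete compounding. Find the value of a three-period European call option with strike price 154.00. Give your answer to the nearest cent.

33.50

Risk-neutral probability p = (1 + 0.07 − 0.65)/(1.35 − 0.65) = 0.4200/0.7000 = 0.6000
Terminal stock prices: S_uuu = 332.2, S_uud = 159.9, S_udd = 77, S_ddd = 37.07
Terminal payoffs (S − K): max(178.2, 0) = 178.2, max(5.924, 0) = 5.924, max(-77, 0) = 0, max(-116.9, 0) = 0
Node uu (S = 246): V_uu = 1/1.07·[0.6000·178.1506 + 0.4000·5.9244] = 102.1123
Node ud (S = 118.5): V_ud = 1/1.07·[0.6000·5.9244 + 0.4000·0.0000] = 3.3221
Node dd (S = 57.04): V_dd = 1/1.07·[0.6000·0.0000 + 0.4000·0.0000] = 0.0000
Node u (S = 182.2): V_u = 1/1.07·[0.6000·102.1123 + 0.4000·3.3221] = 58.5011
Node d (S = 87.75): V_d = 1/1.07·[0.6000·3.3221 + 0.4000·0.0000] = 1.8628
Node 0 (S = 135): V_0 = 1/1.07·[0.6000·58.5011 + 0.4000·1.8628] = 33.5008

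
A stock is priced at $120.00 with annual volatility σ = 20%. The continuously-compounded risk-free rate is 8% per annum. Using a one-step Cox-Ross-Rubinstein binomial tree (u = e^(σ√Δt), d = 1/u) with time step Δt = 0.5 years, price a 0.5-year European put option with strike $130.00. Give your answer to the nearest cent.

$9.71

CRR parameters: u = e^(σ√Δt) = e^(0.2·√0.5) = 1.1519, d = 1/u = 0.8681
Per-period rate: rΔt = 0.08·0.5 = 0.04, so R = e^0.04 = 1.0408
Risk-neutral probability p = (e^0.04 − 0.8681)/(1.1519 − 0.8681) = 0.1727/0.2838 = 0.6085
Terminal stock prices: S_u = 138.2, S_d = 104.2
Terminal payoffs (K − S): max(-8.229, 0) = 0, max(25.83, 0) = 25.83
Node 0 (S = 120): V_0 = e^(−0.04)·[0.6085·0.0000 + 0.3915·25.8252] = 9.7138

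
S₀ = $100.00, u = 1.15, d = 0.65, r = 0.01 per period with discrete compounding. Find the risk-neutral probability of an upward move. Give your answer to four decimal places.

p = 0.7200

Risk-neutral probability p = (1 + 0.01 − 0.65)/(1.15 − 0.65) = 0.3600/0.5000 = 0.7200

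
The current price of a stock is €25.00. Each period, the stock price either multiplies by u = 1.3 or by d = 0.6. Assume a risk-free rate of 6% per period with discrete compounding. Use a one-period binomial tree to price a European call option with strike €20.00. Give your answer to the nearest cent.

€7.75

Risk-neutral probability p = (1 + 0.06 − 0.6)/(1.3 − 0.6) = 0.4600/0.7000 = 0.6571
Terminal stock prices: S_u = 32.5, S_d = 15
Terminal payoffs (S − K): max(12.5, 0) = 12.5, max(-5, 0) = 0
Node 0 (S = 25): V_0 = 1/1.06·[0.6571·12.5000 + 0.3429·0.0000] = 7.7493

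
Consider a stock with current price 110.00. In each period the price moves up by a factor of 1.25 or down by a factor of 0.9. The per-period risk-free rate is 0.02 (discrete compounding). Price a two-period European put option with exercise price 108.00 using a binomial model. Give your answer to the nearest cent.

Risk-neutral probability p = (1 + 0.02 − 0.9)/(1.25 − 0.9) = 0.1200/0.3500 = 0.3429
Terminal stock prices: S_uu = 171.9, S_ud = 123.8, S_dd = 89.1
Terminal payoffs (K − S): max(-63.88, 0) = 0, max(-15.75, 0) = 0, max(18.9, 0) = 18.9
Node u (S = 137.5): V_u = 1/1.02·[0.3429·0.0000 + 0.6571·0.0000] = 0.0000
Node d (S = 99): V_d = 1/1.02·[0.3429·0.0000 + 0.6571·18.9000] = 12.1765
Node 0 (S = 110): V_0 = 1/1.02·[0.3429·0.0000 + 0.6571·12.1765] = 7.8448

7.84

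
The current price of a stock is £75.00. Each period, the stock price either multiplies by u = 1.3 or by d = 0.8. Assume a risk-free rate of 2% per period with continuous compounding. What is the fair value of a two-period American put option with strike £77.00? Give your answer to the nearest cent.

£9.32

Risk-neutral probability p = (e^0.02 − 0.8)/(1.3 − 0.8) = 0.2202/0.5000 = 0.4404
Terminal stock prices: S_uu = 126.8, S_ud = 78, S_dd = 48
Terminal payoffs (K − S): max(-49.75, 0) = 0, max(-1, 0) = 0, max(29, 0) = 29
Node u (S = 97.5): continuation = e^(−0.02)·[0.4404·0.0000 + 0.5596·0.0000] = 0.0000; exercise value = 0.0000 ≤ continuation, so V_u = 0.0000
Node d (S = 60): continuation = e^(−0.02)·[0.4404·0.0000 + 0.5596·29.0000] = 15.9070; exercise value = 17.0000 > continuation, so V_d = 17.0000 (exercise)
Node 0 (S = 75): continuation = e^(−0.02)·[0.4404·0.0000 + 0.5596·17.0000] = 9.3248; exercise value = 2.0000 ≤ continuation, so V_0 = 9.3248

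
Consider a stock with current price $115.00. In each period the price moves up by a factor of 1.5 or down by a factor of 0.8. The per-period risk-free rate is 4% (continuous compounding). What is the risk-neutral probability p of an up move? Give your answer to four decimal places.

p = 0.3440

Risk-neutral probability p = (e^0.04 − 0.8)/(1.5 − 0.8) = 0.2408/0.7000 = 0.3440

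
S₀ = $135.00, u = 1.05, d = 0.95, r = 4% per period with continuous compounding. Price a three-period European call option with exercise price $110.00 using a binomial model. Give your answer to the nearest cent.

Risk-neutral probability p = (e^0.04 − 0.95)/(1.05 − 0.95) = 0.0908/0.1000 = 0.9081
Terminal stock prices: S_uuu = 156.3, S_uud = 141.4, S_udd = 127.9, S_ddd = 115.7
Terminal payoffs (S − K): max(46.28, 0) = 46.28, max(31.4, 0) = 31.4, max(17.93, 0) = 17.93, max(5.746, 0) = 5.746
Node uu (S = 148.8): V_uu = e^(−0.04)·[0.9081·46.2794 + 0.0919·31.3956] = 43.1507
Node ud (S = 134.7): V_ud = e^(−0.04)·[0.9081·31.3956 + 0.0919·17.9294] = 28.9757
Node dd (S = 121.8): V_dd = e^(−0.04)·[0.9081·17.9294 + 0.0919·5.7456] = 16.1507
Node u (S = 141.8): V_u = e^(−0.04)·[0.9081·43.1507 + 0.0919·28.9757] = 40.2072
Node d (S = 128.2): V_d = e^(−0.04)·[0.9081·28.9757 + 0.0919·16.1507] = 26.7072
Node 0 (S = 135): V_0 = e^(−0.04)·[0.9081·40.2072 + 0.0919·26.7072] = 37.4388

$37.44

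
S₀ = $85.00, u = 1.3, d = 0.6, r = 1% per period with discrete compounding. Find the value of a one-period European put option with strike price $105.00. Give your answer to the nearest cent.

Risk-neutral probability p = (1 + 0.01 − 0.6)/(1.3 − 0.6) = 0.4100/0.7000 = 0.5857
Terminal stock prices: S_u = 110.5, S_d = 51
Terminal payoffs (K − S): max(-5.5, 0) = 0, max(54, 0) = 54
Node 0 (S = 85): V_0 = 1/1.01·[0.5857·0.0000 + 0.4143·54.0000] = 22.1499

$22.15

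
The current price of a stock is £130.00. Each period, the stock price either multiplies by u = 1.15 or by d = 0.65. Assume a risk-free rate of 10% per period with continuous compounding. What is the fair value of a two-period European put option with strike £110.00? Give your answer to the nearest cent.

£2.08

Risk-neutral probability p = (e^0.1 − 0.65)/(1.15 − 0.65) = 0.4552/0.5000 = 0.9103
Terminal stock prices: S_uu = 171.9, S_ud = 97.17, S_dd = 54.93
Terminal payoffs (K − S): max(-61.92, 0) = 0, max(12.83, 0) = 12.83, max(55.07, 0) = 55.07
Node u (S = 149.5): V_u = e^(−0.1)·[0.9103·0.0000 + 0.0897·12.8250] = 1.0404
Node d (S = 84.5): V_d = e^(−0.1)·[0.9103·12.8250 + 0.0897·55.0750] = 15.0321
Node 0 (S = 130): V_0 = e^(−0.1)·[0.9103·1.0404 + 0.0897·15.0321] = 2.0765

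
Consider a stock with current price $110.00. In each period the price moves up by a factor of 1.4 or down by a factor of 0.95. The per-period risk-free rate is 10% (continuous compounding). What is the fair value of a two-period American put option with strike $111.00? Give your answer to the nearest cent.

Risk-neutral probability p = (e^0.1 − 0.95)/(1.4 − 0.95) = 0.1552/0.4500 = 0.3448
Terminal stock prices: S_uu = 215.6, S_ud = 146.3, S_dd = 99.27
Terminal payoffs (K − S): max(-104.6, 0) = 0, max(-35.3, 0) = 0, max(11.73, 0) = 11.73
Node u (S = 154): continuation = e^(−0.1)·[0.3448·0.0000 + 0.6552·0.0000] = 0.0000; exercise value = 0.0000 ≤ continuation, so V_u = 0.0000
Node d (S = 104.5): continuation = e^(−0.1)·[0.3448·0.0000 + 0.6552·11.7250] = 6.9509; exercise value = 6.5000 ≤ continuation, so V_d = 6.9509
Node 0 (S = 110): continuation = e^(−0.1)·[0.3448·0.0000 + 0.6552·6.9509] = 4.1207; exercise value = 1.0000 ≤ continuation, so V_0 = 4.1207

$4.12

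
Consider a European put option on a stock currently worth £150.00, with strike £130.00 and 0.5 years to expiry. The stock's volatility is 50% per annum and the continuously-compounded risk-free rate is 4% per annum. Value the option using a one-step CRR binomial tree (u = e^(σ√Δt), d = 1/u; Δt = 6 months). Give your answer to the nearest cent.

£13.53

CRR parameters: u = e^(σ√Δt) = e^(0.5·√0.5) = 1.4241, d = 1/u = 0.7022
Per-period rate: rΔt = 0.04·0.5 = 0.02, so R = e^0.02 = 1.0202
Risk-neutral probability p = (e^0.02 − 0.7022)/(1.4241 − 0.7022) = 0.3180/0.7219 = 0.4405
Terminal stock prices: S_u = 213.6, S_d = 105.3
Terminal payoffs (K − S): max(-83.62, 0) = 0, max(24.67, 0) = 24.67
Node 0 (S = 150): V_0 = e^(−0.02)·[0.4405·0.0000 + 0.5595·24.6717] = 13.5304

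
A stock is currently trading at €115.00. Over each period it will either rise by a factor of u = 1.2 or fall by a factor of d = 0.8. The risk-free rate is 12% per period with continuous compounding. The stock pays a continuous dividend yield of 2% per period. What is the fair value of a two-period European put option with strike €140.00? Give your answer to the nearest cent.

€11.36

Per-period risk-free factor R = e^0.12 = 1.1275; dividend-adjusted growth = e^(0.12−0.02) = 1.1052.
Risk-neutral probability p = (1.1052 − 0.8)/(1.2 − 0.8) = 0.3052/0.4000 = 0.7629
Terminal stock prices: S_uu = 165.6, S_ud = 110.4, S_dd = 73.6
Terminal payoffs (K − S): max(-25.6, 0) = 0, max(29.6, 0) = 29.6, max(66.4, 0) = 66.4
Node u (S = 138): V_u = e^(−0.12)·[0.7629·0.0000 + 0.2371·29.6000] = 6.2238
Node d (S = 92): V_d = e^(−0.12)·[0.7629·29.6000 + 0.2371·66.4000] = 33.9906
Node 0 (S = 115): V_0 = e^(−0.12)·[0.7629·6.2238 + 0.2371·33.9906] = 11.3584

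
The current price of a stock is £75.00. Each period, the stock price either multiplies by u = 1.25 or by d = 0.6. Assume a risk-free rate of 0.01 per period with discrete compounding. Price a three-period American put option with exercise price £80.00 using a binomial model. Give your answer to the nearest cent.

Risk-neutral probability p = (1 + 0.01 − 0.6)/(1.25 − 0.6) = 0.4100/0.6500 = 0.6308
Terminal stock prices: S_uuu = 146.5, S_uud = 70.31, S_udd = 33.75, S_ddd = 16.2
Terminal payoffs (K − S): max(-66.48, 0) = 0, max(9.688, 0) = 9.688, max(46.25, 0) = 46.25, max(63.8, 0) = 63.8
Node uu (S = 117.2): continuation = 1/1.01·[0.6308·0.0000 + 0.3692·9.6875] = 3.5415; exercise value = 0.0000 ≤ continuation, so V_uu = 3.5415
Node ud (S = 56.25): continuation = 1/1.01·[0.6308·9.6875 + 0.3692·46.2500] = 22.9579; exercise value = 23.7500 > continuation, so V_ud = 23.7500 (exercise)
Node dd (S = 27): continuation = 1/1.01·[0.6308·46.2500 + 0.3692·63.8000] = 52.2079; exercise value = 53.0000 > continuation, so V_dd = 53.0000 (exercise)
Node u (S = 93.75): continuation = 1/1.01·[0.6308·3.5415 + 0.3692·23.7500] = 10.8942; exercise value = 0.0000 ≤ continuation, so V_u = 10.8942
Node d (S = 45): continuation = 1/1.01·[0.6308·23.7500 + 0.3692·53.0000] = 34.2079; exercise value = 35.0000 > continuation, so V_d = 35.0000 (exercise)
Node 0 (S = 75): continuation = 1/1.01·[0.6308·10.8942 + 0.3692·35.0000] = 19.5988; exercise value = 5.0000 ≤ continuation, so V_0 = 19.5988

£19.60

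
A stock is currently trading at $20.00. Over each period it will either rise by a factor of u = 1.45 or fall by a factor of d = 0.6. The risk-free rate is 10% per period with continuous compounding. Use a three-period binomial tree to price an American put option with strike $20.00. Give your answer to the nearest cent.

Risk-neutral probability p = (e^0.1 − 0.6)/(1.45 − 0.6) = 0.5052/0.8500 = 0.5943
Terminal stock prices: S_uuu = 60.97, S_uud = 25.23, S_udd = 10.44, S_ddd = 4.32
Terminal payoffs (K − S): max(-40.97, 0) = 0, max(-5.23, 0) = 0, max(9.56, 0) = 9.56, max(15.68, 0) = 15.68
Node uu (S = 42.05): continuation = e^(−0.1)·[0.5943·0.0000 + 0.4057·0.0000] = 0.0000; exercise value = 0.0000 ≤ continuation, so V_uu = 0.0000
Node ud (S = 17.4): continuation = e^(−0.1)·[0.5943·0.0000 + 0.4057·9.5600] = 3.5092; exercise value = 2.6000 ≤ continuation, so V_ud = 3.5092
Node dd (S = 7.2): continuation = e^(−0.1)·[0.5943·9.5600 + 0.4057·15.6800] = 10.8967; exercise value = 12.8000 > continuation, so V_dd = 12.8000 (exercise)
Node u (S = 29): continuation = e^(−0.1)·[0.5943·0.0000 + 0.4057·3.5092] = 1.2882; exercise value = 0.0000 ≤ continuation, so V_u = 1.2882
Node d (S = 12): continuation = e^(−0.1)·[0.5943·3.5092 + 0.4057·12.8000] = 6.5857; exercise value = 8.0000 > continuation, so V_d = 8.0000 (exercise)
Node 0 (S = 20): continuation = e^(−0.1)·[0.5943·1.2882 + 0.4057·8.0000] = 3.6293; exercise value = 0.0000 ≤ continuation, so V_0 = 3.6293

$3.63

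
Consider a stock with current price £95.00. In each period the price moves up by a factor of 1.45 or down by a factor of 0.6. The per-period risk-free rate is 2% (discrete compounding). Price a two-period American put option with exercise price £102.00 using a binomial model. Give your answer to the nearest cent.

£26.97

Risk-neutral probability p = (1 + 0.02 − 0.6)/(1.45 − 0.6) = 0.4200/0.8500 = 0.4941
Terminal stock prices: S_uu = 199.7, S_ud = 82.65, S_dd = 34.2
Terminal payoffs (K − S): max(-97.74, 0) = 0, max(19.35, 0) = 19.35, max(67.8, 0) = 67.8
Node u (S = 137.8): continuation = 1/1.02·[0.4941·0.0000 + 0.5059·19.3500] = 9.5969; exercise value = 0.0000 ≤ continuation, so V_u = 9.5969
Node d (S = 57): continuation = 1/1.02·[0.4941·19.3500 + 0.5059·67.8000] = 43.0000; exercise value = 45.0000 > continuation, so V_d = 45.0000 (exercise)
Node 0 (S = 95): continuation = 1/1.02·[0.4941·9.5969 + 0.5059·45.0000] = 26.9673; exercise value = 7.0000 ≤ continuation, so V_0 = 26.9673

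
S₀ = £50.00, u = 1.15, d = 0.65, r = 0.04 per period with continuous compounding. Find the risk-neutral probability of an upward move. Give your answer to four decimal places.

p = 0.7816

Risk-neutral probability p = (e^0.04 − 0.65)/(1.15 − 0.65) = 0.3908/0.5000 = 0.7816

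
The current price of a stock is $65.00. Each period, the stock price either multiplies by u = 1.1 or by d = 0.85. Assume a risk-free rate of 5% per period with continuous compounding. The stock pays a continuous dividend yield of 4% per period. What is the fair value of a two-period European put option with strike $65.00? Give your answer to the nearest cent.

$3.87

Per-period risk-free factor R = e^0.05 = 1.0513; dividend-adjusted growth = e^(0.05−0.04) = 1.0101.
Risk-neutral probability p = (1.0101 − 0.85)/(1.1 − 0.85) = 0.1601/0.2500 = 0.6402
Terminal stock prices: S_uu = 78.65, S_ud = 60.77, S_dd = 46.96
Terminal payoffs (K − S): max(-13.65, 0) = 0, max(4.225, 0) = 4.225, max(18.04, 0) = 18.04
Node u (S = 71.5): V_u = e^(−0.05)·[0.6402·0.0000 + 0.3598·4.2250] = 1.4460
Node d (S = 55.25): V_d = e^(−0.05)·[0.6402·4.2250 + 0.3598·18.0375] = 8.7463
Node 0 (S = 65): V_0 = e^(−0.05)·[0.6402·1.4460 + 0.3598·8.7463] = 3.8740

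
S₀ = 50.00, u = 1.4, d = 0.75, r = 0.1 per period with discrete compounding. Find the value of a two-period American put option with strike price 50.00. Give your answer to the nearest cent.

Risk-neutral probability p = (1 + 0.1 − 0.75)/(1.4 − 0.75) = 0.3500/0.6500 = 0.5385
Terminal stock prices: S_uu = 98, S_ud = 52.5, S_dd = 28.12
Terminal payoffs (K − S): max(-48, 0) = 0, max(-2.5, 0) = 0, max(21.88, 0) = 21.88
Node u (S = 70): continuation = 1/1.1·[0.5385·0.0000 + 0.4615·0.0000] = 0.0000; exercise value = 0.0000 ≤ continuation, so V_u = 0.0000
Node d (S = 37.5): continuation = 1/1.1·[0.5385·0.0000 + 0.4615·21.8750] = 9.1783; exercise value = 12.5000 > continuation, so V_d = 12.5000 (exercise)
Node 0 (S = 50): continuation = 1/1.1·[0.5385·0.0000 + 0.4615·12.5000] = 5.2448; exercise value = 0.0000 ≤ continuation, so V_0 = 5.2448

5.24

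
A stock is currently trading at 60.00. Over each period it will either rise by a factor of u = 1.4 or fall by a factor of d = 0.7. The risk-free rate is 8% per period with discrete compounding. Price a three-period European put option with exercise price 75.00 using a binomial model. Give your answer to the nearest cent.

13.27

Risk-neutral probability p = (1 + 0.08 − 0.7)/(1.4 − 0.7) = 0.3800/0.7000 = 0.5429
Terminal stock prices: S_uuu = 164.6, S_uud = 82.32, S_udd = 41.16, S_ddd = 20.58
Terminal payoffs (K − S): max(-89.64, 0) = 0, max(-7.32, 0) = 0, max(33.84, 0) = 33.84, max(54.42, 0) = 54.42
Node uu (S = 117.6): V_uu = 1/1.08·[0.5429·0.0000 + 0.4571·0.0000] = 0.0000
Node ud (S = 58.8): V_ud = 1/1.08·[0.5429·0.0000 + 0.4571·33.8400] = 14.3238
Node dd (S = 29.4): V_dd = 1/1.08·[0.5429·33.8400 + 0.4571·54.4200] = 40.0444
Node u (S = 84): V_u = 1/1.08·[0.5429·0.0000 + 0.4571·14.3238] = 6.0630
Node d (S = 42): V_d = 1/1.08·[0.5429·14.3238 + 0.4571·40.0444] = 24.1498
Node 0 (S = 60): V_0 = 1/1.08·[0.5429·6.0630 + 0.4571·24.1498] = 13.2697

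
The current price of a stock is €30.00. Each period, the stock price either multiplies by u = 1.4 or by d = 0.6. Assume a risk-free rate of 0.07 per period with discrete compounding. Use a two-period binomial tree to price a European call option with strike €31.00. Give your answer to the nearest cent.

Risk-neutral probability p = (1 + 0.07 − 0.6)/(1.4 − 0.6) = 0.4700/0.8000 = 0.5875
Terminal stock prices: S_uu = 58.8, S_ud = 25.2, S_dd = 10.8
Terminal payoffs (S − K): max(27.8, 0) = 27.8, max(-5.8, 0) = 0, max(-20.2, 0) = 0
Node u (S = 42): V_u = 1/1.07·[0.5875·27.8000 + 0.4125·0.0000] = 15.2640
Node d (S = 18): V_d = 1/1.07·[0.5875·0.0000 + 0.4125·0.0000] = 0.0000
Node 0 (S = 30): V_0 = 1/1.07·[0.5875·15.2640 + 0.4125·0.0000] = 8.3809

€8.38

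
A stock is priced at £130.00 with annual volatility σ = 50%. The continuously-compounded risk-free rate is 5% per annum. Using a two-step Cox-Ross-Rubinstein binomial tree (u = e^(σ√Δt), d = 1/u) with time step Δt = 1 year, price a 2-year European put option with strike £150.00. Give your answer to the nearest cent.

CRR parameters: u = e^(σ√Δt) = e^(0.5·√1) = 1.6487, d = 1/u = 0.6065
Per-period rate: rΔt = 0.05·1 = 0.05, so R = e^0.05 = 1.0513
Risk-neutral probability p = (e^0.05 − 0.6065)/(1.6487 − 0.6065) = 0.4447/1.0422 = 0.4267
Terminal stock prices: S_uu = 353.4, S_ud = 130, S_dd = 47.82
Terminal payoffs (K − S): max(-203.4, 0) = 0, max(20, 0) = 20, max(102.2, 0) = 102.2
Node u (S = 214.3): V_u = e^(−0.05)·[0.4267·0.0000 + 0.5733·20.0000] = 10.9061
Node d (S = 78.85): V_d = e^(−0.05)·[0.4267·20.0000 + 0.5733·102.1757] = 63.8354
Node 0 (S = 130): V_0 = e^(−0.05)·[0.4267·10.9061 + 0.5733·63.8354] = 39.2369

£39.24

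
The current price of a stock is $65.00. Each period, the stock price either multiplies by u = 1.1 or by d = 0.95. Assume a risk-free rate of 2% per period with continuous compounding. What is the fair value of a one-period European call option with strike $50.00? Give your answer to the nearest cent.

$15.99

Risk-neutral probability p = (e^0.02 − 0.95)/(1.1 − 0.95) = 0.0702/0.1500 = 0.4680
Terminal stock prices: S_u = 71.5, S_d = 61.75
Terminal payoffs (S − K): max(21.5, 0) = 21.5, max(11.75, 0) = 11.75
Node 0 (S = 65): V_0 = e^(−0.02)·[0.4680·21.5000 + 0.5320·11.7500] = 15.9901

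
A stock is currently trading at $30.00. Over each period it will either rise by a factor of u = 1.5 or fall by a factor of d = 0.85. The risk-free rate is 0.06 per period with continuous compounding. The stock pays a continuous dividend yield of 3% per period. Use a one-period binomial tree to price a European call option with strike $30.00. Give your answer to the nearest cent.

$3.92

Per-period risk-free factor R = e^0.06 = 1.0618; dividend-adjusted growth = e^(0.06−0.03) = 1.0305.
Risk-neutral probability p = (1.0305 − 0.85)/(1.5 − 0.85) = 0.1805/0.6500 = 0.2776
Terminal stock prices: S_u = 45, S_d = 25.5
Terminal payoffs (S − K): max(15, 0) = 15, max(-4.5, 0) = 0
Node 0 (S = 30): V_0 = e^(−0.06)·[0.2776·15.0000 + 0.7224·0.0000] = 3.9218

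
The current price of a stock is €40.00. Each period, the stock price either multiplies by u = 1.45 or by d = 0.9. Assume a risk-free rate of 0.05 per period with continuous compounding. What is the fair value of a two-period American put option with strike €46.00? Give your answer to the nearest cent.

€6.90

Risk-neutral probability p = (e^0.05 − 0.9)/(1.45 − 0.9) = 0.1513/0.5500 = 0.2750
Terminal stock prices: S_uu = 84.1, S_ud = 52.2, S_dd = 32.4
Terminal payoffs (K − S): max(-38.1, 0) = 0, max(-6.2, 0) = 0, max(13.6, 0) = 13.6
Node u (S = 58): continuation = e^(−0.05)·[0.2750·0.0000 + 0.7250·0.0000] = 0.0000; exercise value = 0.0000 ≤ continuation, so V_u = 0.0000
Node d (S = 36): continuation = e^(−0.05)·[0.2750·0.0000 + 0.7250·13.6000] = 9.3786; exercise value = 10.0000 > continuation, so V_d = 10.0000 (exercise)
Node 0 (S = 40): continuation = e^(−0.05)·[0.2750·0.0000 + 0.7250·10.0000] = 6.8960; exercise value = 6.0000 ≤ continuation, so V_0 = 6.8960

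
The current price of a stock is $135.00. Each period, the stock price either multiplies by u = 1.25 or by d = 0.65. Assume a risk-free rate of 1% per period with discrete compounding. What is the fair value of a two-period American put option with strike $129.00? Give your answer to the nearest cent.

Risk-neutral probability p = (1 + 0.01 − 0.65)/(1.25 − 0.65) = 0.3600/0.6000 = 0.6000
Terminal stock prices: S_uu = 210.9, S_ud = 109.7, S_dd = 57.04
Terminal payoffs (K − S): max(-81.94, 0) = 0, max(19.31, 0) = 19.31, max(71.96, 0) = 71.96
Node u (S = 168.8): continuation = 1/1.01·[0.6000·0.0000 + 0.4000·19.3125] = 7.6485; exercise value = 0.0000 ≤ continuation, so V_u = 7.6485
Node d (S = 87.75): continuation = 1/1.01·[0.6000·19.3125 + 0.4000·71.9625] = 39.9728; exercise value = 41.2500 > continuation, so V_d = 41.2500 (exercise)
Node 0 (S = 135): continuation = 1/1.01·[0.6000·7.6485 + 0.4000·41.2500] = 20.8803; exercise value = 0.0000 ≤ continuation, so V_0 = 20.8803

$20.88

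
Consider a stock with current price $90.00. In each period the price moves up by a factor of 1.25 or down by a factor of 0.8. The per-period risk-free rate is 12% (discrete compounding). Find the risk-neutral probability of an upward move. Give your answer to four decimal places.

p = 0.7111

Risk-neutral probability p = (1 + 0.12 − 0.8)/(1.25 − 0.8) = 0.3200/0.4500 = 0.7111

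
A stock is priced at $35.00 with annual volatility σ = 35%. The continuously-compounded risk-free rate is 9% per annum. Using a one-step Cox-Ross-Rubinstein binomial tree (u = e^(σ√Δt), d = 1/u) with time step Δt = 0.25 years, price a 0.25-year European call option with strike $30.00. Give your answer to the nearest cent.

CRR parameters: u = e^(σ√Δt) = e^(0.35·√0.25) = 1.1912, d = 1/u = 0.8395
Per-period rate: rΔt = 0.09·0.25 = 0.0225, so R = e^0.0225 = 1.0228
Risk-neutral probability p = (e^0.0225 − 0.8395)/(1.1912 − 0.8395) = 0.1833/0.3518 = 0.5210
Terminal stock prices: S_u = 41.69, S_d = 29.38
Terminal payoffs (S − K): max(11.69, 0) = 11.69, max(-0.619, 0) = 0
Node 0 (S = 35): V_0 = e^(−0.0225)·[0.5210·11.6936 + 0.4790·0.0000] = 5.9573

$5.96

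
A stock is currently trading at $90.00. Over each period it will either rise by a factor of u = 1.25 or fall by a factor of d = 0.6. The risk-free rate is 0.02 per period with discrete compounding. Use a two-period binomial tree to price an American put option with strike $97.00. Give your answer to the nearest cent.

$21.40

Risk-neutral probability p = (1 + 0.02 − 0.6)/(1.25 − 0.6) = 0.4200/0.6500 = 0.6462
Terminal stock prices: S_uu = 140.6, S_ud = 67.5, S_dd = 32.4
Terminal payoffs (K − S): max(-43.62, 0) = 0, max(29.5, 0) = 29.5, max(64.6, 0) = 64.6
Node u (S = 112.5): continuation = 1/1.02·[0.6462·0.0000 + 0.3538·29.5000] = 10.2338; exercise value = 0.0000 ≤ continuation, so V_u = 10.2338
Node d (S = 54): continuation = 1/1.02·[0.6462·29.5000 + 0.3538·64.6000] = 41.0980; exercise value = 43.0000 > continuation, so V_d = 43.0000 (exercise)
Node 0 (S = 90): continuation = 1/1.02·[0.6462·10.2338 + 0.3538·43.0000] = 21.4000; exercise value = 7.0000 ≤ continuation, so V_0 = 21.4000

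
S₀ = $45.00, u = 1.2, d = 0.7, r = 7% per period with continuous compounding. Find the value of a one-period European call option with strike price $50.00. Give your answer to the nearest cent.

Risk-neutral probability p = (e^0.07 − 0.7)/(1.2 − 0.7) = 0.3725/0.5000 = 0.7450
Terminal stock prices: S_u = 54, S_d = 31.5
Terminal payoffs (S − K): max(4, 0) = 4, max(-18.5, 0) = 0
Node 0 (S = 45): V_0 = e^(−0.07)·[0.7450·4.0000 + 0.2550·0.0000] = 2.7786

$2.78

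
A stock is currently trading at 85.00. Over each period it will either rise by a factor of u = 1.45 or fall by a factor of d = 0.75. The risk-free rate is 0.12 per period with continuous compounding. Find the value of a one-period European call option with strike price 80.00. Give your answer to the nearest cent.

Risk-neutral probability p = (e^0.12 − 0.75)/(1.45 − 0.75) = 0.3775/0.7000 = 0.5393
Terminal stock prices: S_u = 123.2, S_d = 63.75
Terminal payoffs (S − K): max(43.25, 0) = 43.25, max(-16.25, 0) = 0
Node 0 (S = 85): V_0 = e^(−0.12)·[0.5393·43.2500 + 0.4607·0.0000] = 20.6865

20.69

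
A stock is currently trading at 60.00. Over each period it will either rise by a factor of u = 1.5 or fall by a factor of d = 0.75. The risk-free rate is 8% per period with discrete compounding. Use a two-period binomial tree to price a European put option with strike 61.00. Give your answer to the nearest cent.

7.33

Risk-neutral probability p = (1 + 0.08 − 0.75)/(1.5 − 0.75) = 0.3300/0.7500 = 0.4400
Terminal stock prices: S_uu = 135, S_ud = 67.5, S_dd = 33.75
Terminal payoffs (K − S): max(-74, 0) = 0, max(-6.5, 0) = 0, max(27.25, 0) = 27.25
Node u (S = 90): V_u = 1/1.08·[0.4400·0.0000 + 0.5600·0.0000] = 0.0000
Node d (S = 45): V_d = 1/1.08·[0.4400·0.0000 + 0.5600·27.2500] = 14.1296
Node 0 (S = 60): V_0 = 1/1.08·[0.4400·0.0000 + 0.5600·14.1296] = 7.3265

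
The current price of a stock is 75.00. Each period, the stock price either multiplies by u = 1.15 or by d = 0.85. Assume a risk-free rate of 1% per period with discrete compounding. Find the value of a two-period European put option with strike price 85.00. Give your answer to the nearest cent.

12.28

Risk-neutral probability p = (1 + 0.01 − 0.85)/(1.15 − 0.85) = 0.1600/0.3000 = 0.5333
Terminal stock prices: S_uu = 99.19, S_ud = 73.31, S_dd = 54.19
Terminal payoffs (K − S): max(-14.19, 0) = 0, max(11.69, 0) = 11.69, max(30.81, 0) = 30.81
Node u (S = 86.25): V_u = 1/1.01·[0.5333·0.0000 + 0.4667·11.6875] = 5.4002
Node d (S = 63.75): V_d = 1/1.01·[0.5333·11.6875 + 0.4667·30.8125] = 20.4084
Node 0 (S = 75): V_0 = 1/1.01·[0.5333·5.4002 + 0.4667·20.4084] = 12.2812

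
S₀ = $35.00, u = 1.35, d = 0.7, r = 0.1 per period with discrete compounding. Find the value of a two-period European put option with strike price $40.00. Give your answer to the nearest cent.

Risk-neutral probability p = (1 + 0.1 − 0.7)/(1.35 − 0.7) = 0.4000/0.6500 = 0.6154
Terminal stock prices: S_uu = 63.79, S_ud = 33.07, S_dd = 17.15
Terminal payoffs (K − S): max(-23.79, 0) = 0, max(6.925, 0) = 6.925, max(22.85, 0) = 22.85
Node u (S = 47.25): V_u = 1/1.1·[0.6154·0.0000 + 0.3846·6.9250] = 2.4213
Node d (S = 24.5): V_d = 1/1.1·[0.6154·6.9250 + 0.3846·22.8500] = 11.8636
Node 0 (S = 35): V_0 = 1/1.1·[0.6154·2.4213 + 0.3846·11.8636] = 5.5027

$5.50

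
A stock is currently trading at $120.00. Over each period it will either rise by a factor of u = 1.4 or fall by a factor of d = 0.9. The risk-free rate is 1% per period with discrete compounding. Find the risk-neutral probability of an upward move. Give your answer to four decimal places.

Risk-neutral probability p = (1 + 0.01 − 0.9)/(1.4 − 0.9) = 0.1100/0.5000 = 0.2200

p = 0.2200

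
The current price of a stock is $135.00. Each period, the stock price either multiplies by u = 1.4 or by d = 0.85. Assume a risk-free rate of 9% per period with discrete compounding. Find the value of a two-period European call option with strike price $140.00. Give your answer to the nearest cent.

Risk-neutral probability p = (1 + 0.09 − 0.85)/(1.4 − 0.85) = 0.2400/0.5500 = 0.4364
Terminal stock prices: S_uu = 264.6, S_ud = 160.7, S_dd = 97.54
Terminal payoffs (S − K): max(124.6, 0) = 124.6, max(20.65, 0) = 20.65, max(-42.46, 0) = 0
Node u (S = 189): V_u = 1/1.09·[0.4364·124.6000 + 0.5636·20.6500] = 60.5596
Node d (S = 114.8): V_d = 1/1.09·[0.4364·20.6500 + 0.5636·0.0000] = 8.2669
Node 0 (S = 135): V_0 = 1/1.09·[0.4364·60.5596 + 0.5636·8.2669] = 28.5188

$28.52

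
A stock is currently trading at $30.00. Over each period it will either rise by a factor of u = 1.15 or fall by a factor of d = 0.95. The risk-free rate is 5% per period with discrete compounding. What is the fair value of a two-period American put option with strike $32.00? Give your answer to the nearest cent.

Risk-neutral probability p = (1 + 0.05 − 0.95)/(1.15 − 0.95) = 0.1000/0.2000 = 0.5000
Terminal stock prices: S_uu = 39.67, S_ud = 32.77, S_dd = 27.07
Terminal payoffs (K − S): max(-7.675, 0) = 0, max(-0.775, 0) = 0, max(4.925, 0) = 4.925
Node u (S = 34.5): continuation = 1/1.05·[0.5000·0.0000 + 0.5000·0.0000] = 0.0000; exercise value = 0.0000 ≤ continuation, so V_u = 0.0000
Node d (S = 28.5): continuation = 1/1.05·[0.5000·0.0000 + 0.5000·4.9250] = 2.3452; exercise value = 3.5000 > continuation, so V_d = 3.5000 (exercise)
Node 0 (S = 30): continuation = 1/1.05·[0.5000·0.0000 + 0.5000·3.5000] = 1.6667; exercise value = 2.0000 > continuation, so V_0 = 2.0000 (exercise)

$2.00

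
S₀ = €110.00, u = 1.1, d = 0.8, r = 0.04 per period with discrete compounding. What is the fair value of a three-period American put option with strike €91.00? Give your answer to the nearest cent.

Risk-neutral probability p = (1 + 0.04 − 0.8)/(1.1 − 0.8) = 0.2400/0.3000 = 0.8000
Terminal stock prices: S_uuu = 146.4, S_uud = 106.5, S_udd = 77.44, S_ddd = 56.32
Terminal payoffs (K − S): max(-55.41, 0) = 0, max(-15.48, 0) = 0, max(13.56, 0) = 13.56, max(34.68, 0) = 34.68
Node uu (S = 133.1): continuation = 1/1.04·[0.8000·0.0000 + 0.2000·0.0000] = 0.0000; exercise value = 0.0000 ≤ continuation, so V_uu = 0.0000
Node ud (S = 96.8): continuation = 1/1.04·[0.8000·0.0000 + 0.2000·13.5600] = 2.6077; exercise value = 0.0000 ≤ continuation, so V_ud = 2.6077
Node dd (S = 70.4): continuation = 1/1.04·[0.8000·13.5600 + 0.2000·34.6800] = 17.1000; exercise value = 20.6000 > continuation, so V_dd = 20.6000 (exercise)
Node u (S = 121): continuation = 1/1.04·[0.8000·0.0000 + 0.2000·2.6077] = 0.5015; exercise value = 0.0000 ≤ continuation, so V_u = 0.5015
Node d (S = 88): continuation = 1/1.04·[0.8000·2.6077 + 0.2000·20.6000] = 5.9675; exercise value = 3.0000 ≤ continuation, so V_d = 5.9675
Node 0 (S = 110): continuation = 1/1.04·[0.8000·0.5015 + 0.2000·5.9675] = 1.5333; exercise value = 0.0000 ≤ continuation, so V_0 = 1.5333

€1.53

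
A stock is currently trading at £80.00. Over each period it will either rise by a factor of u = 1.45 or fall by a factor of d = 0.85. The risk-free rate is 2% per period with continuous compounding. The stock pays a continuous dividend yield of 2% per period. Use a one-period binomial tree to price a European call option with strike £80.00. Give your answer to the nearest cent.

£8.82

Per-period risk-free factor R = e^0.02 = 1.0202; dividend-adjusted growth = e^(0.02−0.02) = 1.0000.
Risk-neutral probability p = (1.0000 − 0.85)/(1.45 − 0.85) = 0.1500/0.6000 = 0.2500
Terminal stock prices: S_u = 116, S_d = 68
Terminal payoffs (S − K): max(36, 0) = 36, max(-12, 0) = 0
Node 0 (S = 80): V_0 = e^(−0.02)·[0.2500·36.0000 + 0.7500·0.0000] = 8.8218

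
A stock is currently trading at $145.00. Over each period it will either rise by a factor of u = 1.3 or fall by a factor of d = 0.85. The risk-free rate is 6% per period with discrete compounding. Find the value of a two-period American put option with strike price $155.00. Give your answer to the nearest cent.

$15.97

Risk-neutral probability p = (1 + 0.06 − 0.85)/(1.3 − 0.85) = 0.2100/0.4500 = 0.4667
Terminal stock prices: S_uu = 245.1, S_ud = 160.2, S_dd = 104.8
Terminal payoffs (K − S): max(-90.05, 0) = 0, max(-5.225, 0) = 0, max(50.24, 0) = 50.24
Node u (S = 188.5): continuation = 1/1.06·[0.4667·0.0000 + 0.5333·0.0000] = 0.0000; exercise value = 0.0000 ≤ continuation, so V_u = 0.0000
Node d (S = 123.2): continuation = 1/1.06·[0.4667·0.0000 + 0.5333·50.2375] = 25.2767; exercise value = 31.7500 > continuation, so V_d = 31.7500 (exercise)
Node 0 (S = 145): continuation = 1/1.06·[0.4667·0.0000 + 0.5333·31.7500] = 15.9748; exercise value = 10.0000 ≤ continuation, so V_0 = 15.9748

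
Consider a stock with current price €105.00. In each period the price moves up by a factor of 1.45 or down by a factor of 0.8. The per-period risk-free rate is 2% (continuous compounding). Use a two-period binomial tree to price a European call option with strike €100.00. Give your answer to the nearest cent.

€22.70

Risk-neutral probability p = (e^0.02 − 0.8)/(1.45 − 0.8) = 0.2202/0.6500 = 0.3388
Terminal stock prices: S_uu = 220.8, S_ud = 121.8, S_dd = 67.2
Terminal payoffs (S − K): max(120.8, 0) = 120.8, max(21.8, 0) = 21.8, max(-32.8, 0) = 0
Node u (S = 152.2): V_u = e^(−0.02)·[0.3388·120.7625 + 0.6612·21.8000] = 54.2301
Node d (S = 84): V_d = e^(−0.02)·[0.3388·21.8000 + 0.6612·0.0000] = 7.2390
Node 0 (S = 105): V_0 = e^(−0.02)·[0.3388·54.2301 + 0.6612·7.2390] = 22.6997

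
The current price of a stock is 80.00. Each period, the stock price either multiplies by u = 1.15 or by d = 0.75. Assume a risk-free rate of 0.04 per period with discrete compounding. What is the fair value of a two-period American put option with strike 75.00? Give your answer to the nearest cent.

5.07

Risk-neutral probability p = (1 + 0.04 − 0.75)/(1.15 − 0.75) = 0.2900/0.4000 = 0.7250
Terminal stock prices: S_uu = 105.8, S_ud = 69, S_dd = 45
Terminal payoffs (K − S): max(-30.8, 0) = 0, max(6, 0) = 6, max(30, 0) = 30
Node u (S = 92): continuation = 1/1.04·[0.7250·0.0000 + 0.2750·6.0000] = 1.5865; exercise value = 0.0000 ≤ continuation, so V_u = 1.5865
Node d (S = 60): continuation = 1/1.04·[0.7250·6.0000 + 0.2750·30.0000] = 12.1154; exercise value = 15.0000 > continuation, so V_d = 15.0000 (exercise)
Node 0 (S = 80): continuation = 1/1.04·[0.7250·1.5865 + 0.2750·15.0000] = 5.0723; exercise value = 0.0000 ≤ continuation, so V_0 = 5.0723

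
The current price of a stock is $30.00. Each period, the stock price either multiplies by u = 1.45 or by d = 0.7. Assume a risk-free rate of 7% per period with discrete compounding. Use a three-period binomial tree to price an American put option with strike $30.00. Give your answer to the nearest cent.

Risk-neutral probability p = (1 + 0.07 − 0.7)/(1.45 − 0.7) = 0.3700/0.7500 = 0.4933
Terminal stock prices: S_uuu = 91.46, S_uud = 44.15, S_udd = 21.31, S_ddd = 10.29
Terminal payoffs (K − S): max(-61.46, 0) = 0, max(-14.15, 0) = 0, max(8.685, 0) = 8.685, max(19.71, 0) = 19.71
Node uu (S = 63.08): continuation = 1/1.07·[0.4933·0.0000 + 0.5067·0.0000] = 0.0000; exercise value = 0.0000 ≤ continuation, so V_uu = 0.0000
Node ud (S = 30.45): continuation = 1/1.07·[0.4933·0.0000 + 0.5067·8.6850] = 4.1125; exercise value = 0.0000 ≤ continuation, so V_ud = 4.1125
Node dd (S = 14.7): continuation = 1/1.07·[0.4933·8.6850 + 0.5067·19.7100] = 13.3374; exercise value = 15.3000 > continuation, so V_dd = 15.3000 (exercise)
Node u (S = 43.5): continuation = 1/1.07·[0.4933·0.0000 + 0.5067·4.1125] = 1.9474; exercise value = 0.0000 ≤ continuation, so V_u = 1.9474
Node d (S = 21): continuation = 1/1.07·[0.4933·4.1125 + 0.5067·15.3000] = 9.1410; exercise value = 9.0000 ≤ continuation, so V_d = 9.1410
Node 0 (S = 30): continuation = 1/1.07·[0.4933·1.9474 + 0.5067·9.1410] = 5.2263; exercise value = 0.0000 ≤ continuation, so V_0 = 5.2263

$5.23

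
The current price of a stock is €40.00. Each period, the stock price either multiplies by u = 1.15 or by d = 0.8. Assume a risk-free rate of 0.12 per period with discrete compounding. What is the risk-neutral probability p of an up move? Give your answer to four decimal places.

p = 0.9143

Risk-neutral probability p = (1 + 0.12 − 0.8)/(1.15 − 0.8) = 0.3200/0.3500 = 0.9143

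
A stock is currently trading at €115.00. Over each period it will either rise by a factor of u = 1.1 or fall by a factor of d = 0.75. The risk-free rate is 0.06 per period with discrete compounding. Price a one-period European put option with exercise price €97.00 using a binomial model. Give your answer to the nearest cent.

Risk-neutral probability p = (1 + 0.06 − 0.75)/(1.1 − 0.75) = 0.3100/0.3500 = 0.8857
Terminal stock prices: S_u = 126.5, S_d = 86.25
Terminal payoffs (K − S): max(-29.5, 0) = 0, max(10.75, 0) = 10.75
Node 0 (S = 115): V_0 = 1/1.06·[0.8857·0.0000 + 0.1143·10.7500] = 1.1590

€1.16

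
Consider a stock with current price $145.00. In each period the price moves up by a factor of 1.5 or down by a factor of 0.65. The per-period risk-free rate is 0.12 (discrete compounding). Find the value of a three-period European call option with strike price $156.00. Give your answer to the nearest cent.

$56.48

Risk-neutral probability p = (1 + 0.12 − 0.65)/(1.5 − 0.65) = 0.4700/0.8500 = 0.5529
Terminal stock prices: S_uuu = 489.4, S_uud = 212.1, S_udd = 91.89, S_ddd = 39.82
Terminal payoffs (S − K): max(333.4, 0) = 333.4, max(56.06, 0) = 56.06, max(-64.11, 0) = 0, max(-116.2, 0) = 0
Node uu (S = 326.2): V_uu = 1/1.12·[0.5529·333.3750 + 0.4471·56.0625] = 186.9643
Node ud (S = 141.4): V_ud = 1/1.12·[0.5529·56.0625 + 0.4471·0.0000] = 27.6779
Node dd (S = 61.26): V_dd = 1/1.12·[0.5529·0.0000 + 0.4471·0.0000] = 0.0000
Node u (S = 217.5): V_u = 1/1.12·[0.5529·186.9643 + 0.4471·27.6779] = 103.3517
Node d (S = 94.25): V_d = 1/1.12·[0.5529·27.6779 + 0.4471·0.0000] = 13.6645
Node 0 (S = 145): V_0 = 1/1.12·[0.5529·103.3517 + 0.4471·13.6645] = 56.4788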